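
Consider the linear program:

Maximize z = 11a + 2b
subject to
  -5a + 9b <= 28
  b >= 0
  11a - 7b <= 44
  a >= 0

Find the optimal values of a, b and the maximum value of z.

a = 37/4, b = 33/4, maximum z = 473/4

Feasible corners and z = 11a + 2b:
  (37/4, 33/4) → z = 473/4
  (0, 28/9) → z = 56/9
  (4, 0) → z = 44
  (0, 0) → z = 0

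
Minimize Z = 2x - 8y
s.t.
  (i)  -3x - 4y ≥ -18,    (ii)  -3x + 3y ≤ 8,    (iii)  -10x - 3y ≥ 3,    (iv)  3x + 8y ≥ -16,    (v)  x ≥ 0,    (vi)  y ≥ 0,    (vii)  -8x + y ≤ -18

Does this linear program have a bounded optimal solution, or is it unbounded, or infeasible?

infeasible

The boundaries -3x - 4y = -18 and y = 0 meet at (6, 0), but that point violates -10x - 3y ≥ 3. Every candidate vertex is excluded by some other constraint, so the feasible region is empty.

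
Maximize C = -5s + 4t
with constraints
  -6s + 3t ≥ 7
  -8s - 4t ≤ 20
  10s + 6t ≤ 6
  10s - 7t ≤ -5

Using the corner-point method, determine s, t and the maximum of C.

s = -18, t = 31, maximum C = 214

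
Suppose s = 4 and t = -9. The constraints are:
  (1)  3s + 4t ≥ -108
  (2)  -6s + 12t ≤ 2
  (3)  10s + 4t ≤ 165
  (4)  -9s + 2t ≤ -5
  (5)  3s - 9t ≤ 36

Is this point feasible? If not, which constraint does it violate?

Constraint (5): 3s - 9t = 93, which is not ≤ 36. All other constraints are satisfied.

not feasible — violates (5)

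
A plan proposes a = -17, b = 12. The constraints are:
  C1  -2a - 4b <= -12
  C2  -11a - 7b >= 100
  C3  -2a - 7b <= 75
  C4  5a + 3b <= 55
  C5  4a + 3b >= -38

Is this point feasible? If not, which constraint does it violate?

feasible

C1: -14 ≤ -12 ✓
C2: 103 ≥ 100 ✓
C3: -50 ≤ 75 ✓
C4: -49 ≤ 55 ✓
C5: -32 ≥ -38 ✓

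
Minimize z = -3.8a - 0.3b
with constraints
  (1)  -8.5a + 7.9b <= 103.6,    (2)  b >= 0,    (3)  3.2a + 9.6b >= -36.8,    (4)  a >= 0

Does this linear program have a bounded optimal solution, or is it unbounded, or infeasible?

unbounded

From the feasible point (0, 1036/79), moving in the direction (1, 0) keeps every constraint satisfied while z decreases without bound.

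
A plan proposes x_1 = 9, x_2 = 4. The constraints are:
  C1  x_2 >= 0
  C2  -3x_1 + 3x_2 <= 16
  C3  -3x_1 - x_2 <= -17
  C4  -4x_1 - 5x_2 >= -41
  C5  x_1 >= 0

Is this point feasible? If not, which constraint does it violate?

not feasible — violates C4

Constraint C4: -4x_1 - 5x_2 = -56, which is not ≥ -41. All other constraints are satisfied.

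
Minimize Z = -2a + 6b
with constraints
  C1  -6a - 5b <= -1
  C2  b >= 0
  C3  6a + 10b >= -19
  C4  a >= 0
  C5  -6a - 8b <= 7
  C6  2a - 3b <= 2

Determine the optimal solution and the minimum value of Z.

a = 1, b = 0, minimum Z = -2

The feasible region is unbounded (it extends along (0, 1), (3, 2)), but Z strictly increases along every unbounded feasible direction, so there is no improving ray and the minimum is attained at a vertex.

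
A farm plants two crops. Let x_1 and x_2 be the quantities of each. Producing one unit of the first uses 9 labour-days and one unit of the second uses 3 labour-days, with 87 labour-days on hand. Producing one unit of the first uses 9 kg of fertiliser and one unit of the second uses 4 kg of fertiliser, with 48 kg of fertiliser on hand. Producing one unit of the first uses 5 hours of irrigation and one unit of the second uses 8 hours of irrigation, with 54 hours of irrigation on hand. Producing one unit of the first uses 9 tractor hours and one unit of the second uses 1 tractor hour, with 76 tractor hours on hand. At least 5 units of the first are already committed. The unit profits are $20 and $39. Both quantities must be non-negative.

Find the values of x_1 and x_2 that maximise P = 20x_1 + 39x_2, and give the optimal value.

Extreme points and P = 20x_1 + 39x_2:
  (16/3, 0) → P = 320/3
  (5, 0) → P = 100
  (5, 3/4) → P = 517/4

At the optimal vertex, 9x_1 + 4x_2 = 48 and x_1 = 5.
Solving simultaneously gives x_1 = 5, x_2 = 3/4.

x_1 = 5, x_2 = 3/4, maximum P = 517/4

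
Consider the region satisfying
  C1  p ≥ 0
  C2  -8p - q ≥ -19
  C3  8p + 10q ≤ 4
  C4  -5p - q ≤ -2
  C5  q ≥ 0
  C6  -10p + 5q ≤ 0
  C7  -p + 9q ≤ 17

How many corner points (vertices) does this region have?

3

Pairwise boundary intersections that survive every other constraint:
  (8/21, 2/21)
  (1/2, 0)
  (2/5, 0)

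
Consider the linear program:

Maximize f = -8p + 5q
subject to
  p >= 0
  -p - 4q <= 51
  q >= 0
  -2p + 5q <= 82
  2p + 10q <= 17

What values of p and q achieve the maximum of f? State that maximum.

Vertices and f = -8p + 5q:
  (0, 0) → f = 0
  (0, 17/10) → f = 17/2
  (17/2, 0) → f = -68

The optimum lies where p = 0 and 2p + 10q = 17.
Solving simultaneously gives p = 0, q = 17/10.

p = 0, q = 17/10, maximum f = 17/2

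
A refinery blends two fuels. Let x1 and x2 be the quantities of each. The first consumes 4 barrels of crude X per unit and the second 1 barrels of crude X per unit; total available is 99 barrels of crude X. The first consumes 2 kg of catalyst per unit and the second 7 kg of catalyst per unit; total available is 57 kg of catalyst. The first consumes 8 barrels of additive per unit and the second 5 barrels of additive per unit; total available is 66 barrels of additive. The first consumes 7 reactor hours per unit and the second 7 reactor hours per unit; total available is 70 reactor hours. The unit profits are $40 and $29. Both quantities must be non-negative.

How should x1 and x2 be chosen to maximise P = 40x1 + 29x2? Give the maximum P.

x1 = 16/3, x2 = 14/3, maximum P = 1046/3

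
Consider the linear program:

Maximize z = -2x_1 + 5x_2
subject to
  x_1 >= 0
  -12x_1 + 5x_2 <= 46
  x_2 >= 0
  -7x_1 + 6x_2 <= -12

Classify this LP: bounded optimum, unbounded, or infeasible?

unbounded

From the feasible point (12/7, 0), moving in the direction (6, 7) keeps every constraint satisfied while z increases without bound.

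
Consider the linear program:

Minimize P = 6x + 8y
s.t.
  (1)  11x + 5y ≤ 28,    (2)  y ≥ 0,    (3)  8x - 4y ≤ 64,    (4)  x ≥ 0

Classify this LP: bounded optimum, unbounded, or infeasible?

Extreme points and P = 6x + 8y:
  (28/11, 0) → P = 168/11
  (0, 28/5) → P = 224/5
  (0, 0) → P = 0
The feasible region has finitely many vertices and no improving ray; the minimum is 0 at (0, 0).

bounded optimum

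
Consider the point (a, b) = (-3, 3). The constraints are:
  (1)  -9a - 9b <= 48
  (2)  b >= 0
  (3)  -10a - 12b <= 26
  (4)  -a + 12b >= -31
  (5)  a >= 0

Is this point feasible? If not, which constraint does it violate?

Constraint (5): a = -3, which is not ≥ 0. All other constraints are satisfied.

not feasible — violates (5)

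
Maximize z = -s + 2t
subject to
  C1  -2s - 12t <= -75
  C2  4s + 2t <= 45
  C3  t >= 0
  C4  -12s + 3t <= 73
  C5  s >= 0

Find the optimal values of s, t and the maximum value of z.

Extreme points and z = -s + 2t:
  (195/22, 105/22) → z = 15/22
  (0, 25/4) → z = 25/2
  (0, 45/2) → z = 45

s = 0, t = 45/2, maximum z = 45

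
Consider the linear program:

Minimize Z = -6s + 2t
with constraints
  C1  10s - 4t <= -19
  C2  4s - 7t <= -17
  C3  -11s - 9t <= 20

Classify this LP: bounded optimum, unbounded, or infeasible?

unbounded

From the feasible point (-65/54, 47/27), moving in the direction (4, 10) keeps every constraint satisfied while Z decreases without bound.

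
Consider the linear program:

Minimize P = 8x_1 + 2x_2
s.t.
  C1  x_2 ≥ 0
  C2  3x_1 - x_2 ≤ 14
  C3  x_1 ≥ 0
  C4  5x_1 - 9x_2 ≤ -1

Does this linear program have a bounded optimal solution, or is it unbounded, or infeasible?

bounded optimum

Feasible corners and P = 8x_1 + 2x_2:
  (127/22, 73/22) → P = 581/11
  (0, 1/9) → P = 2/9
The feasible region has finitely many vertices and no improving ray; the minimum is 2/9 at (0, 1/9).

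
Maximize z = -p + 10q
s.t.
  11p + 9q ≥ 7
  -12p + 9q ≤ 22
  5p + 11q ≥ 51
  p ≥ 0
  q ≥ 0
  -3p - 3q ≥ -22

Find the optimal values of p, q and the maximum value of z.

p = 44/21, q = 110/21, maximum z = 352/7

Feasible corners and z = -p + 10q:
  (217/177, 722/177) → z = 7003/177
  (44/21, 110/21) → z = 352/7
  (89/18, 43/18) → z = 341/18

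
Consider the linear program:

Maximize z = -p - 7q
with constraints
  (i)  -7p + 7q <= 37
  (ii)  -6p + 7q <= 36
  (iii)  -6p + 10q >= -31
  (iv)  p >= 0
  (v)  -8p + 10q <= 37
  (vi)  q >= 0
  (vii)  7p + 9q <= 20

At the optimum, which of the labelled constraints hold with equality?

(iv) and (vi)

Vertices and z = -p - 7q:
  (0, 0) → z = 0
  (0, 20/9) → z = -140/9
  (20/7, 0) → z = -20/7

The maximum is at (0, 0). Substituting into each constraint, equality holds for (iv) and (vi); the remaining constraints have slack.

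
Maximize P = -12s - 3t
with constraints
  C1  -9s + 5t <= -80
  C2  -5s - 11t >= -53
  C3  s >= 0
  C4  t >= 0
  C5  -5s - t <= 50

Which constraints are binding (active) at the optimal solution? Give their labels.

Extreme points and P = -12s - 3t:
  (1145/124, 77/124) → P = -13971/124
  (80/9, 0) → P = -320/3
  (53/5, 0) → P = -636/5

The maximum is at (80/9, 0). Substituting into each constraint, equality holds for C1 and C4; the remaining constraints have slack.

C1 and C4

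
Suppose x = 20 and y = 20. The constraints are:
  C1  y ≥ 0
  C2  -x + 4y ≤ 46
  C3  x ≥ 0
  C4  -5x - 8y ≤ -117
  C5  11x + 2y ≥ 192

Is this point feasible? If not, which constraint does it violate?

Constraint C2: -x + 4y = 60, which is not ≤ 46. All other constraints are satisfied.

not feasible — violates C2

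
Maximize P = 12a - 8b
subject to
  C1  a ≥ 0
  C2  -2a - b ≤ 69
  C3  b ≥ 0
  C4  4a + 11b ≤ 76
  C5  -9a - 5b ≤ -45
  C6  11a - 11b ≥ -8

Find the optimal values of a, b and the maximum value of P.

Vertices and P = 12a - 8b:
  (19, 0) → P = 228
  (5, 0) → P = 60
  (68/15, 868/165) → P = 2032/165
  (65/22, 81/22) → P = 6

The binding constraints are b = 0 and 4a + 11b = 76.
Solving simultaneously gives a = 19, b = 0.

a = 19, b = 0, maximum P = 228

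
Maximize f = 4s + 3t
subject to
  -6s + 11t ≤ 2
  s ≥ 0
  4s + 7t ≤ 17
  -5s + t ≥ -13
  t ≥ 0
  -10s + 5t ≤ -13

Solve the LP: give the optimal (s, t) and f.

s = 36/13, t = 11/13, maximum f = 177/13

The binding constraints are 4s + 7t = 17 and -5s + t = -13.
Solving simultaneously gives s = 36/13, t = 11/13.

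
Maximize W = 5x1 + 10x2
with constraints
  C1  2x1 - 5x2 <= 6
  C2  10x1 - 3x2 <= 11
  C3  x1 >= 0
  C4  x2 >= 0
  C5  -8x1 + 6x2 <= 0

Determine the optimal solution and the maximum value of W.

Feasible corners and W = 5x1 + 10x2:
  (11/10, 0) → W = 11/2
  (11/6, 22/9) → W = 605/18
  (0, 0) → W = 0

The optimum lies where 10x1 - 3x2 = 11 and -8x1 + 6x2 = 0.
Solving simultaneously gives x1 = 11/6, x2 = 22/9.

x1 = 11/6, x2 = 22/9, maximum W = 605/18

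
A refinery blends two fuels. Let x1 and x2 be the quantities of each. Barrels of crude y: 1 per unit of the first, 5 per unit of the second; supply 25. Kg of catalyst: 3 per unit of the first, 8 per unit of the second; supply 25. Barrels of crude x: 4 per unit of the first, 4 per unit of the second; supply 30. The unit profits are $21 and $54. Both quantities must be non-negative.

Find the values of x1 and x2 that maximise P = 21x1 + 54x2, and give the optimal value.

x1 = 7, x2 = 1/2, maximum P = 174

Vertices and P = 21x1 + 54x2:
  (0, 0) → P = 0
  (0, 25/8) → P = 675/4
  (15/2, 0) → P = 315/2
  (7, 1/2) → P = 174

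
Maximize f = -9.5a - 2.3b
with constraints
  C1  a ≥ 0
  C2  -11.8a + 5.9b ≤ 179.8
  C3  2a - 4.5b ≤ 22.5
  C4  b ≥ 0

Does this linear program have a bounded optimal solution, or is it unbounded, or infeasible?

bounded optimum

Feasible corners and f = -9.5a - 2.3b:
  (0, 1798/59) → f = -20677/295
  (0, 0) → f = 0
  (11.25, 0) → f = -106.875
The feasible region has finitely many vertices and no improving ray; the maximum is 0 at (0, 0).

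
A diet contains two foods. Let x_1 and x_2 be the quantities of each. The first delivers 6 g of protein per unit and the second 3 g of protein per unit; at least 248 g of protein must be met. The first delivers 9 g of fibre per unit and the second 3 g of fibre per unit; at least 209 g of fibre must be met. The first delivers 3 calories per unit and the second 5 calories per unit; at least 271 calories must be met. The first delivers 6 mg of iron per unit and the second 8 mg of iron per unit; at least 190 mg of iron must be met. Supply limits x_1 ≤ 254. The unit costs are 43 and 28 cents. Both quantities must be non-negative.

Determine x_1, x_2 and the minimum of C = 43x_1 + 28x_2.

x_1 = 61/3, x_2 = 42, minimum C = 6151/3

Corner points and C = 43x_1 + 28x_2:
  (0, 248/3) → C = 6944/3
  (271/3, 0) → C = 11653/3
  (254, 0) → C = 10922
  (61/3, 42) → C = 6151/3
The feasible region is unbounded (it extends along (0, 1)), but C strictly increases along every unbounded feasible direction, so there is no improving ray and the minimum is attained at a vertex.

The binding constraints are 6x_1 + 3x_2 = 248 and 3x_1 + 5x_2 = 271.
Solving simultaneously gives x_1 = 61/3, x_2 = 42.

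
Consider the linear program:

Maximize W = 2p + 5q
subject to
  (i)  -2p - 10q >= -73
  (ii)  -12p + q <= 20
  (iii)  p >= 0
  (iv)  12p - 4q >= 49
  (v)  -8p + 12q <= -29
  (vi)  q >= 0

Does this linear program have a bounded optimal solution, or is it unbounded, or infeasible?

Vertices and W = 2p + 5q:
  (583/52, 263/52) → W = 2481/52
  (73/2, 0) → W = 73
  (59/14, 11/28) → W = 291/28
  (49/12, 0) → W = 49/6
The feasible region has finitely many vertices and no improving ray; the maximum is 73 at (73/2, 0).

bounded optimum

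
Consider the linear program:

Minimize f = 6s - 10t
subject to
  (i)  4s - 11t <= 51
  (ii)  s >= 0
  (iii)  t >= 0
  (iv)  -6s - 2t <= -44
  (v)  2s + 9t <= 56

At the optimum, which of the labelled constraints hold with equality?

(iv) and (v)

Feasible corners and f = 6s - 10t:
  (51/4, 0) → f = 153/2
  (1075/58, 61/29) → f = 2615/29
  (22/3, 0) → f = 44
  (142/25, 124/25) → f = -388/25

The minimum is at (142/25, 124/25). Substituting into each constraint, equality holds for (iv) and (v); the remaining constraints have slack.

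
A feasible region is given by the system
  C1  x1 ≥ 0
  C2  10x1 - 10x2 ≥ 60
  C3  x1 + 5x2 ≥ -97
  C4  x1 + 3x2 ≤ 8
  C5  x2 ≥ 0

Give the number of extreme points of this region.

Of the 10 pairwise boundary intersections, those satisfying every inequality are:
  (13/2, 1/2)
  (6, 0)
  (8, 0)

3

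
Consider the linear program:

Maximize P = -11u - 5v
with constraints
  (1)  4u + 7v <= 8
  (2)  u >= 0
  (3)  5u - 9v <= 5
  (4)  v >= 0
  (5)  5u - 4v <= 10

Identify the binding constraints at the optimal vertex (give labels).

(2) and (4)

Feasible corners and P = -11u - 5v:
  (0, 8/7) → P = -40/7
  (107/71, 20/71) → P = -1277/71
  (0, 0) → P = 0
  (1, 0) → P = -11

The maximum is at (0, 0). Substituting into each constraint, equality holds for (2) and (4); the remaining constraints have slack.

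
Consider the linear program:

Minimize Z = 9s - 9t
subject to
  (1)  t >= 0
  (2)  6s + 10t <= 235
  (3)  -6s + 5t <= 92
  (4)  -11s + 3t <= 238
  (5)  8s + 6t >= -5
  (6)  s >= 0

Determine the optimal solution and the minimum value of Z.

s = 17/6, t = 109/5, minimum Z = -1707/10

The optimum lies where 6s + 10t = 235 and -6s + 5t = 92.
Solving simultaneously gives s = 17/6, t = 109/5.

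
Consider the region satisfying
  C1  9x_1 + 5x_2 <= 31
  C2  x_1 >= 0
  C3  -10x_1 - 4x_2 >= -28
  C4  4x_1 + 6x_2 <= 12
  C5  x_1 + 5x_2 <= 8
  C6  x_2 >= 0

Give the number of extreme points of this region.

Pairwise boundary intersections that survive every other constraint:
  (0, 8/5)
  (0, 0)
  (30/11, 2/11)
  (14/5, 0)
  (6/7, 10/7)

5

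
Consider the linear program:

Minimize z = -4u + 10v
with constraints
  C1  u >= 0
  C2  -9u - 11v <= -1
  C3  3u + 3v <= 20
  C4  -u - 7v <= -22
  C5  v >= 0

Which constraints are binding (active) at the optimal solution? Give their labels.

Corner points and z = -4u + 10v:
  (0, 20/3) → z = 200/3
  (0, 22/7) → z = 220/7
  (37/9, 23/9) → z = 82/9

The minimum is at (37/9, 23/9). Substituting into each constraint, equality holds for C3 and C4; the remaining constraints have slack.

C3 and C4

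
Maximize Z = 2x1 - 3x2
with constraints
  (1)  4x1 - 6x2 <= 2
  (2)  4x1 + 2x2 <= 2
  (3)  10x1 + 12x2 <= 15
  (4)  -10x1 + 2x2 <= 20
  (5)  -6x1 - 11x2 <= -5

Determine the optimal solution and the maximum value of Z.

x1 = 3/8, x2 = 1/4, maximum Z = 0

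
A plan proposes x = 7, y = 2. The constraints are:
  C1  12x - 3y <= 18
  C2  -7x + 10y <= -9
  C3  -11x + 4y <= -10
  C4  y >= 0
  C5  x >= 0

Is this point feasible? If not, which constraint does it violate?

not feasible — violates C1

Constraint C1: 12x - 3y = 78, which is not ≤ 18. All other constraints are satisfied.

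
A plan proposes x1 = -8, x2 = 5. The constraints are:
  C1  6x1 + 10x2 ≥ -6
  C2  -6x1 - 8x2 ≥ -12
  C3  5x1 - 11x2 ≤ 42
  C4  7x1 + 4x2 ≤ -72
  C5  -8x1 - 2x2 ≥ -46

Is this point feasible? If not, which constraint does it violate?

not feasible — violates C4

Constraint C4: 7x1 + 4x2 = -36, which is not ≤ -72. All other constraints are satisfied.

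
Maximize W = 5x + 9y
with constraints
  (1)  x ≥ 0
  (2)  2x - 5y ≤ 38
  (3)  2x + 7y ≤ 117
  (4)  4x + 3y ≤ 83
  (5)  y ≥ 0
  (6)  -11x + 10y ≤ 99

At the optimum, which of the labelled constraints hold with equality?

(3) and (4)

Vertices and W = 5x + 9y:
  (0, 0) → W = 0
  (0, 99/10) → W = 891/10
  (529/26, 7/13) → W = 2771/26
  (19, 0) → W = 95
  (115/11, 151/11) → W = 1934/11
  (477/97, 1485/97) → W = 15750/97

The maximum is at (115/11, 151/11). Substituting into each constraint, equality holds for (3) and (4); the remaining constraints have slack.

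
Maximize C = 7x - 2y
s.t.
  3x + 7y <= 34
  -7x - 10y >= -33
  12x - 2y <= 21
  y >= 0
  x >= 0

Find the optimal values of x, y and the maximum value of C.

Corner points and C = 7x - 2y:
  (138/67, 249/134) → C = 717/67
  (0, 33/10) → C = -33/5
  (7/4, 0) → C = 49/4
  (0, 0) → C = 0

x = 7/4, y = 0, maximum C = 49/4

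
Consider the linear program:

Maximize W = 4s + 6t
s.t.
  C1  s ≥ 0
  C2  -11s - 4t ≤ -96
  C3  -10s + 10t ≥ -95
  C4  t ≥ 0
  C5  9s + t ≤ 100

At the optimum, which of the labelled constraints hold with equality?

C1 and C5

Extreme points and W = 4s + 6t:
  (0, 24) → W = 144
  (0, 100) → W = 600
  (96/11, 0) → W = 384/11
  (19/2, 0) → W = 38
  (219/20, 29/20) → W = 105/2

The maximum is at (0, 100). Substituting into each constraint, equality holds for C1 and C5; the remaining constraints have slack.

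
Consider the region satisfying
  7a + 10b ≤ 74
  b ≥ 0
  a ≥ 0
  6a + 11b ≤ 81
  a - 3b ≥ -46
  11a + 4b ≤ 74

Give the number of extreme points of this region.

Intersecting each pair of boundary lines and keeping only the points that satisfy every inequality leaves:
  (4/17, 123/17)
  (222/41, 148/41)
  (0, 0)
  (74/11, 0)
  (0, 81/11)

5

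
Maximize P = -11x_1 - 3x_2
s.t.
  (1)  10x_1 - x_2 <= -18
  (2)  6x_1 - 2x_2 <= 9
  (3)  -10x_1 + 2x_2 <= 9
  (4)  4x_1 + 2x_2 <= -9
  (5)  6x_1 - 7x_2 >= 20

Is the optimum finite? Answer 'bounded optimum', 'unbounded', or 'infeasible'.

bounded optimum

Extreme points and P = -11x_1 - 3x_2:
  (-45/14, -99/7) → P = 1089/14
  (-27/10, -9) → P = 567/10
  (-9/2, -18) → P = 207/2
The feasible region has finitely many vertices and no improving ray; the maximum is 207/2 at (-9/2, -18).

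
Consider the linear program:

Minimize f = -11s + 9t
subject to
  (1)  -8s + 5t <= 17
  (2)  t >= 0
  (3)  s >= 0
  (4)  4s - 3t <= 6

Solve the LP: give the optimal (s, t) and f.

s = 3/2, t = 0, minimum f = -33/2

Vertices and f = -11s + 9t:
  (0, 17/5) → f = 153/5
  (0, 0) → f = 0
  (3/2, 0) → f = -33/2
The feasible region is unbounded (it extends along (3, 4), (5, 8)), but f strictly increases along every unbounded feasible direction, so there is no improving ray and the minimum is attained at a vertex.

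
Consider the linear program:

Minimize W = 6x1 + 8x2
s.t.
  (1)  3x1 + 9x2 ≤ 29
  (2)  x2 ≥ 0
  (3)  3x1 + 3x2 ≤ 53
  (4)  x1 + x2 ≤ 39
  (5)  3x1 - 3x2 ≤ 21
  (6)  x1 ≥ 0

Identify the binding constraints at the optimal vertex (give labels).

Feasible corners and W = 6x1 + 8x2:
  (23/3, 2/3) → W = 154/3
  (0, 29/9) → W = 232/9
  (7, 0) → W = 42
  (0, 0) → W = 0

The minimum is at (0, 0). Substituting into each constraint, equality holds for (2) and (6); the remaining constraints have slack.

(2) and (6)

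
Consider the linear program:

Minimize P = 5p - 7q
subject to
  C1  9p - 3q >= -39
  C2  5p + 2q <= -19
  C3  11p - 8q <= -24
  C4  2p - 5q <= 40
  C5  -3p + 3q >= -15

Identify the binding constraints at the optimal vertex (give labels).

C1 and C2

Vertices and P = 5p - 7q:
  (-45/11, 8/11) → P = -281/11
  (-80/13, -71/13) → P = 97/13
  (-100/31, -89/62) → P = -377/62

The minimum is at (-45/11, 8/11). Substituting into each constraint, equality holds for C1 and C2; the remaining constraints have slack.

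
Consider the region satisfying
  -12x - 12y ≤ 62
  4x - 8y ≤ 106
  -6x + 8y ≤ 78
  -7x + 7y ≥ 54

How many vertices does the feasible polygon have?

Of the 6 pairwise boundary intersections, those satisfying every inequality are:
  (-179/21, 47/14)
  (-541/84, 107/84)
  (57/7, 111/7)

3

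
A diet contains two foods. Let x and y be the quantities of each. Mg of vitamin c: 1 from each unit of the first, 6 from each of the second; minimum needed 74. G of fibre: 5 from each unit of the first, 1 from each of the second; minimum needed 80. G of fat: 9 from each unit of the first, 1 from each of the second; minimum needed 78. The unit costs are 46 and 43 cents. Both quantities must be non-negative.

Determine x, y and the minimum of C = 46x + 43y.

x = 14, y = 10, minimum C = 1074

Corner points and C = 46x + 43y:
  (0, 80) → C = 3440
  (74, 0) → C = 3404
  (14, 10) → C = 1074
The feasible region is unbounded (it extends along (0, 1), (1, 0)), but C strictly increases along every unbounded feasible direction, so there is no improving ray and the minimum is attained at a vertex.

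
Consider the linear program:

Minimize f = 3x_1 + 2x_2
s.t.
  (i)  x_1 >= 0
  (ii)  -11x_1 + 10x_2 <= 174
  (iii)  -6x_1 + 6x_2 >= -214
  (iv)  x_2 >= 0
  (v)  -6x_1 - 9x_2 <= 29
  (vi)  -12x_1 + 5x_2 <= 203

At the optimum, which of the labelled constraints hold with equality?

(i) and (iv)

Corner points and f = 3x_1 + 2x_2:
  (0, 87/5) → f = 174/5
  (0, 0) → f = 0
  (107/3, 0) → f = 107
The feasible region is unbounded (it extends along (10, 11), (1, 1)), but f strictly increases along every unbounded feasible direction, so there is no improving ray and the minimum is attained at a vertex.

The minimum is at (0, 0). Substituting into each constraint, equality holds for (i) and (iv); the remaining constraints have slack.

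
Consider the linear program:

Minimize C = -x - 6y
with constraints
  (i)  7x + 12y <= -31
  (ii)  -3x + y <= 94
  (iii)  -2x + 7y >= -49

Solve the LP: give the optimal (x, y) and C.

Vertices and C = -x - 6y:
  (-1159/43, 565/43) → C = -2231/43
  (371/73, -405/73) → C = 2059/73
  (-707/19, -335/19) → C = 143

x = -1159/43, y = 565/43, minimum C = -2231/43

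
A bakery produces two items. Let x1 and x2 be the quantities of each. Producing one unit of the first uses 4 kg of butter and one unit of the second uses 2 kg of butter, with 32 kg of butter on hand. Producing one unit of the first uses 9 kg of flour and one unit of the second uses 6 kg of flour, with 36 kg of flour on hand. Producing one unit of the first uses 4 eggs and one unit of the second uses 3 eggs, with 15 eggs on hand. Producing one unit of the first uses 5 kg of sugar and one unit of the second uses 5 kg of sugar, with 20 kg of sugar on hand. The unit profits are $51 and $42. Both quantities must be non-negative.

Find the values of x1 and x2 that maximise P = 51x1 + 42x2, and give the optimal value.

Corner points and P = 51x1 + 42x2:
  (0, 0) → P = 0
  (0, 4) → P = 168
  (15/4, 0) → P = 765/4
  (3, 1) → P = 195

At the optimal vertex, 4x1 + 3x2 = 15 and 5x1 + 5x2 = 20.
Solving simultaneously gives x1 = 3, x2 = 1.

x1 = 3, x2 = 1, maximum P = 195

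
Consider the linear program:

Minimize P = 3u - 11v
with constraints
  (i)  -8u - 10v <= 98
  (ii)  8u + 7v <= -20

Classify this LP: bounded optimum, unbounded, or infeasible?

From the feasible point (81/4, -26), moving in the direction (-7, 8) keeps every constraint satisfied while P decreases without bound.

unbounded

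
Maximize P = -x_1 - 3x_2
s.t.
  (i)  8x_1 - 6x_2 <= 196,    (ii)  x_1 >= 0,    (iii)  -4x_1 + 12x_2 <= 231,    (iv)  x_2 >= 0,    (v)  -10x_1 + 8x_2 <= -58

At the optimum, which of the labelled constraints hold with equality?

(iv) and (v)

Vertices and P = -x_1 - 3x_2:
  (623/12, 329/9) → P = -1939/12
  (49/2, 0) → P = -49/2
  (318/11, 1271/44) → P = -5085/44
  (29/5, 0) → P = -29/5

The maximum is at (29/5, 0). Substituting into each constraint, equality holds for (iv) and (v); the remaining constraints have slack.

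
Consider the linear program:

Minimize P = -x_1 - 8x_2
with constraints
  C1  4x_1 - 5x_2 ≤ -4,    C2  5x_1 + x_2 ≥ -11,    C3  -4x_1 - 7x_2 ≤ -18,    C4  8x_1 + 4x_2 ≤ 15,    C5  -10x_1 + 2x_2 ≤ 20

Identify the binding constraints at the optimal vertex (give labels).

C4 and C5

Vertices and P = -x_1 - 8x_2:
  (33/40, 21/10) → P = -141/8
  (-4/3, 10/3) → P = -76/3
  (-25/28, 155/28) → P = -1215/28

The minimum is at (-25/28, 155/28). Substituting into each constraint, equality holds for C4 and C5; the remaining constraints have slack.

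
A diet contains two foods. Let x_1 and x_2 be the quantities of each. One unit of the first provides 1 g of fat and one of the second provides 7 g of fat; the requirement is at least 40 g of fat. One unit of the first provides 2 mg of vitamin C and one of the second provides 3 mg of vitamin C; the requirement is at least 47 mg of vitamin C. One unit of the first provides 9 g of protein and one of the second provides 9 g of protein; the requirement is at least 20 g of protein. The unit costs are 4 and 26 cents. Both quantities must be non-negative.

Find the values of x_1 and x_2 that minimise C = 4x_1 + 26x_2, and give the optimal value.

Corner points and C = 4x_1 + 26x_2:
  (0, 47/3) → C = 1222/3
  (40, 0) → C = 160
  (19, 3) → C = 154
The feasible region is unbounded (it extends along (0, 1), (1, 0)), but C strictly increases along every unbounded feasible direction, so there is no improving ray and the minimum is attained at a vertex.

At the optimal vertex, x_1 + 7x_2 = 40 and 2x_1 + 3x_2 = 47.
Solving simultaneously gives x_1 = 19, x_2 = 3.

x_1 = 19, x_2 = 3, minimum C = 154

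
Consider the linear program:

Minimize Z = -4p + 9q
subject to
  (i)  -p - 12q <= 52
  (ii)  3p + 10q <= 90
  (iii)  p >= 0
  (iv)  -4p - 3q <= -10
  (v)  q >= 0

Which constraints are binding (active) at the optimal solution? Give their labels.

(ii) and (v)

Vertices and Z = -4p + 9q:
  (0, 9) → Z = 81
  (30, 0) → Z = -120
  (0, 10/3) → Z = 30
  (5/2, 0) → Z = -10

The minimum is at (30, 0). Substituting into each constraint, equality holds for (ii) and (v); the remaining constraints have slack.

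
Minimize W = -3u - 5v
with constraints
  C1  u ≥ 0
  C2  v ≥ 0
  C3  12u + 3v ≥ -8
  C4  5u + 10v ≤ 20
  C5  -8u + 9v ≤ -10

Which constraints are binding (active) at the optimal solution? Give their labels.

Extreme points and W = -3u - 5v:
  (4, 0) → W = -12
  (5/4, 0) → W = -15/4
  (56/25, 22/25) → W = -278/25

The minimum is at (4, 0). Substituting into each constraint, equality holds for C2 and C4; the remaining constraints have slack.

C2 and C4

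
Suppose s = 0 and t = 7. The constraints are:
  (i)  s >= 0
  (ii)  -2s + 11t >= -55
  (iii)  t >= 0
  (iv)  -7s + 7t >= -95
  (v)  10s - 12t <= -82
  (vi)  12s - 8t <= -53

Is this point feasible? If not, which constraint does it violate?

feasible

(i): 0 ≥ 0 ✓
(ii): 77 ≥ -55 ✓
(iii): 7 ≥ 0 ✓
(iv): 49 ≥ -95 ✓
(v): -84 ≤ -82 ✓
(vi): -56 ≤ -53 ✓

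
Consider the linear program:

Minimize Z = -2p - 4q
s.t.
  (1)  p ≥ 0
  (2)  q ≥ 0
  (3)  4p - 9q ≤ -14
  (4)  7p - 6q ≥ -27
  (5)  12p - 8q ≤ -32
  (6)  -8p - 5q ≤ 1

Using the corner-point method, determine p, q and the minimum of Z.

Feasible corners and Z = -2p - 4q:
  (0, 9/2) → Z = -18
  (0, 4) → Z = -16
  (3/2, 25/4) → Z = -28

At the optimal vertex, 7p - 6q = -27 and 12p - 8q = -32.
Solving simultaneously gives p = 3/2, q = 25/4.

p = 3/2, q = 25/4, minimum Z = -28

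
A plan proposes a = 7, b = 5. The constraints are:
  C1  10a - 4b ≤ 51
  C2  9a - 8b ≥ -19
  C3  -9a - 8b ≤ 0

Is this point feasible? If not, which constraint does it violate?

C1: 50 ≤ 51 ✓
C2: 23 ≥ -19 ✓
C3: -103 ≤ 0 ✓

feasible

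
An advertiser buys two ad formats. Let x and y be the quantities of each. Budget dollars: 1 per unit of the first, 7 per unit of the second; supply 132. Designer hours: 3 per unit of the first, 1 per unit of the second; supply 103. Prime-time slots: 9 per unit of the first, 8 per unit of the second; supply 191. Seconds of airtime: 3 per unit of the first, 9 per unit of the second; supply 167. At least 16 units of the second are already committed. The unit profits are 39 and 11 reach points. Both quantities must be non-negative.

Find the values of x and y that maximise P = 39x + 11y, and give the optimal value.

Feasible corners and P = 39x + 11y:
  (0, 167/9) → P = 1837/9
  (0, 16) → P = 176
  (383/57, 310/19) → P = 8389/19
  (7, 16) → P = 449

x = 7, y = 16, maximum P = 449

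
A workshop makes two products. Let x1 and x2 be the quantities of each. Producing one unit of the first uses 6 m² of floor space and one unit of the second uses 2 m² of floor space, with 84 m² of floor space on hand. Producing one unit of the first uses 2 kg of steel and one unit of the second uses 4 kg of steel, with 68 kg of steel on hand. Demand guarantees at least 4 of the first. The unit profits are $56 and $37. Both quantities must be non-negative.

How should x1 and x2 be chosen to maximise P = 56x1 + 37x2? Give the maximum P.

The binding constraints are 6x1 + 2x2 = 84 and 2x1 + 4x2 = 68.
Solving simultaneously gives x1 = 10, x2 = 12.

x1 = 10, x2 = 12, maximum P = 1004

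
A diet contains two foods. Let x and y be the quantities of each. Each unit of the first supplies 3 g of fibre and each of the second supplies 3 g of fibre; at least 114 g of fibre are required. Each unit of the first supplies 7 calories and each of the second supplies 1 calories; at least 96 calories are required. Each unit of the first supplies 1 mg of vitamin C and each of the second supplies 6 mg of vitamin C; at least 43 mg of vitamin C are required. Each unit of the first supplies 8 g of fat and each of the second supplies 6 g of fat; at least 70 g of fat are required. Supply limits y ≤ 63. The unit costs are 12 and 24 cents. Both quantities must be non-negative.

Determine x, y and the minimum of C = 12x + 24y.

Vertices and C = 12x + 24y:
  (43, 0) → C = 516
  (29/3, 85/3) → C = 796
  (37, 1) → C = 468
  (33/7, 63) → C = 10980/7
The feasible region is unbounded (it extends along (1, 0)), but C strictly increases along every unbounded feasible direction, so there is no improving ray and the minimum is attained at a vertex.

At the optimal vertex, 3x + 3y = 114 and x + 6y = 43.
Solving simultaneously gives x = 37, y = 1.

x = 37, y = 1, minimum C = 468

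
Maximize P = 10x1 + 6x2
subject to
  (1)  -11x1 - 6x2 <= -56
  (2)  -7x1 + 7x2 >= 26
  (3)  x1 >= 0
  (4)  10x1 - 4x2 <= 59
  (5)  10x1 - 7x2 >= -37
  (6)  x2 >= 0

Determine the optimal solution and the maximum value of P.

The binding constraints are 10x1 - 4x2 = 59 and 10x1 - 7x2 = -37.
Solving simultaneously gives x1 = 187/10, x2 = 32.

x1 = 187/10, x2 = 32, maximum P = 379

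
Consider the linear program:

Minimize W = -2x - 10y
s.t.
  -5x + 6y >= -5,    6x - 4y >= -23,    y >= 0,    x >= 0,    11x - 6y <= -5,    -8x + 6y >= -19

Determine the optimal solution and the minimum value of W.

Corner points and W = -2x - 10y:
  (0, 23/4) → W = -115/2
  (59/4, 223/8) → W = -1233/4
  (0, 5/6) → W = -25/3

The optimum lies where 6x - 4y = -23 and 11x - 6y = -5.
Solving simultaneously gives x = 59/4, y = 223/8.

x = 59/4, y = 223/8, minimum W = -1233/4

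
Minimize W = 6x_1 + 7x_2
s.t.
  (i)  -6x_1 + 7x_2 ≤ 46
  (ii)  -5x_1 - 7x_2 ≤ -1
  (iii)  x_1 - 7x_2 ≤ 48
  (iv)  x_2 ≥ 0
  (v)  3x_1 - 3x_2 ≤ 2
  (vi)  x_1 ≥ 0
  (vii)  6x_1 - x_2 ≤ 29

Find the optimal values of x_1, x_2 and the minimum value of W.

Feasible corners and W = 6x_1 + 7x_2:
  (0, 46/7) → W = 46
  (83/12, 25/2) → W = 129
  (1/5, 0) → W = 6/5
  (0, 1/7) → W = 1
  (2/3, 0) → W = 4
  (17/3, 5) → W = 69

The optimum lies where -5x_1 - 7x_2 = -1 and x_1 = 0.
Solving simultaneously gives x_1 = 0, x_2 = 1/7.

x_1 = 0, x_2 = 1/7, minimum W = 1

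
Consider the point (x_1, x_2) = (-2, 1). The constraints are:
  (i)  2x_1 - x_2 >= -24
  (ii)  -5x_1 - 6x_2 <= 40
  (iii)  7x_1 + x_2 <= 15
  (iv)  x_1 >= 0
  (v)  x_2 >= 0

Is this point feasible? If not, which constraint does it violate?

not feasible — violates (iv)

Constraint (iv): x_1 = -2, which is not ≥ 0. All other constraints are satisfied.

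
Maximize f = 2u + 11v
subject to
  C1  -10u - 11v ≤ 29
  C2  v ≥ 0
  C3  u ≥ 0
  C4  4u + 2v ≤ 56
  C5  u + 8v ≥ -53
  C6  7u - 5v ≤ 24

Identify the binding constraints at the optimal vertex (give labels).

C3 and C4

Vertices and f = 2u + 11v:
  (0, 0) → f = 0
  (24/7, 0) → f = 48/7
  (0, 28) → f = 308
  (164/17, 148/17) → f = 1956/17

The maximum is at (0, 28). Substituting into each constraint, equality holds for C3 and C4; the remaining constraints have slack.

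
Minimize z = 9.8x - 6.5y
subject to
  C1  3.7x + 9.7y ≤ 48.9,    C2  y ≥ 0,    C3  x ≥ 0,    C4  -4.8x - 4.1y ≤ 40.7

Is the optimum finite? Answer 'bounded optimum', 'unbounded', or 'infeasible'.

Extreme points and z = 9.8x - 6.5y:
  (489/37, 0) → z = 23961/185
  (0, 489/97) → z = -6357/194
  (0, 0) → z = 0
The feasible region has finitely many vertices and no improving ray; the minimum is -6357/194 at (0, 489/97).

bounded optimum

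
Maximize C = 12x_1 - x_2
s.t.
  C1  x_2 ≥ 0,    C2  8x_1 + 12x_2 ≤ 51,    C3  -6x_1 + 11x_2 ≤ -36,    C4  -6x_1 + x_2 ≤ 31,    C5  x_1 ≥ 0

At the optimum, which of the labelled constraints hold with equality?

C1 and C2

Corner points and C = 12x_1 - x_2:
  (51/8, 0) → C = 153/2
  (6, 0) → C = 72
  (993/160, 9/80) → C = 5949/80

The maximum is at (51/8, 0). Substituting into each constraint, equality holds for C1 and C2; the remaining constraints have slack.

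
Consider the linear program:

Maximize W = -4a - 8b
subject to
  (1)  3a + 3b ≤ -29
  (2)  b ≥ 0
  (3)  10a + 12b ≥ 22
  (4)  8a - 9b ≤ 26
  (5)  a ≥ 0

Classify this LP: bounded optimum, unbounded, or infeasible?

The boundaries 3a + 3b = -29 and 10a + 12b = 22 meet at (-69, 178/3), but that point violates a ≥ 0. Every candidate vertex is excluded by some other constraint, so the feasible region is empty.

infeasible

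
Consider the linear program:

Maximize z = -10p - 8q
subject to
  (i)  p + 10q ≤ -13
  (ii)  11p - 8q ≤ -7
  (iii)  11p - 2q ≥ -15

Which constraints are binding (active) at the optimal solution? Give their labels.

Extreme points and z = -10p - 8q:
  (-87/59, -68/59) → z = 1414/59
  (-11/7, -8/7) → z = 174/7
  (-53/33, -4/3) → z = 294/11

The maximum is at (-53/33, -4/3). Substituting into each constraint, equality holds for (ii) and (iii); the remaining constraints have slack.

(ii) and (iii)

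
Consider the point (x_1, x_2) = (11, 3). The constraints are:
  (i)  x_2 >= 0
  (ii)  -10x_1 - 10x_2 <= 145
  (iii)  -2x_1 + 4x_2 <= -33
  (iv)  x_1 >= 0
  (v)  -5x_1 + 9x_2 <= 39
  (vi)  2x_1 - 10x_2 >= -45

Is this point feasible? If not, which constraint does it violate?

not feasible — violates (iii)

Constraint (iii): -2x_1 + 4x_2 = -10, which is not ≤ -33. All other constraints are satisfied.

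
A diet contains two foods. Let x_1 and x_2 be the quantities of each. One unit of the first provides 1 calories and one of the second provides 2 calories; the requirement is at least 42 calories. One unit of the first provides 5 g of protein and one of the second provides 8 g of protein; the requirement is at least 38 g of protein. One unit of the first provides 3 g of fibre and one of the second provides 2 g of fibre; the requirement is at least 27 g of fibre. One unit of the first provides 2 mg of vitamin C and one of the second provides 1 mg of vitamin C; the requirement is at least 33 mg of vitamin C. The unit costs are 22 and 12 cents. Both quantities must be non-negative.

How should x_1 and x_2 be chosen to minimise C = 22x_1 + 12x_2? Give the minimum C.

Extreme points and C = 22x_1 + 12x_2:
  (0, 33) → C = 396
  (42, 0) → C = 924
  (8, 17) → C = 380
The feasible region is unbounded (it extends along (0, 1), (1, 0)), but C strictly increases along every unbounded feasible direction, so there is no improving ray and the minimum is attained at a vertex.

x_1 = 8, x_2 = 17, minimum C = 380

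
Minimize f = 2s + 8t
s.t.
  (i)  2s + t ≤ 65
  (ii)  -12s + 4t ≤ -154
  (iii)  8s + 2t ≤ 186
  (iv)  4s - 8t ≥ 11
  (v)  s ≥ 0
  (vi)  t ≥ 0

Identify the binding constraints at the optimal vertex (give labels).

Feasible corners and f = 2s + 8t:
  (297/20, 121/20) → f = 781/10
  (77/6, 0) → f = 77/3
  (755/36, 82/9) → f = 689/6
  (93/4, 0) → f = 93/2

The minimum is at (77/6, 0). Substituting into each constraint, equality holds for (ii) and (vi); the remaining constraints have slack.

(ii) and (vi)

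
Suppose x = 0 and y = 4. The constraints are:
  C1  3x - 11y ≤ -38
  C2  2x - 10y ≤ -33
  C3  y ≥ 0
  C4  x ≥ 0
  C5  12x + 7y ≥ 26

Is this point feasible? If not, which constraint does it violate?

C1: -44 ≤ -38 ✓
C2: -40 ≤ -33 ✓
C3: 4 ≥ 0 ✓
C4: 0 ≥ 0 ✓
C5: 28 ≥ 26 ✓

feasible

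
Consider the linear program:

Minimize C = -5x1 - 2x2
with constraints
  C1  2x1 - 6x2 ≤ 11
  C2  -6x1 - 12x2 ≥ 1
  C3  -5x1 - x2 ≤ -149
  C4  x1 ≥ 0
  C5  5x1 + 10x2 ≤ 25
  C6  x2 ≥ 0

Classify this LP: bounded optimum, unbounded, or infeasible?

The boundaries 5x1 + 10x2 = 25 and x2 = 0 meet at (5, 0), but that point violates -6x1 - 12x2 ≥ 1. Every candidate vertex is excluded by some other constraint, so the feasible region is empty.

infeasible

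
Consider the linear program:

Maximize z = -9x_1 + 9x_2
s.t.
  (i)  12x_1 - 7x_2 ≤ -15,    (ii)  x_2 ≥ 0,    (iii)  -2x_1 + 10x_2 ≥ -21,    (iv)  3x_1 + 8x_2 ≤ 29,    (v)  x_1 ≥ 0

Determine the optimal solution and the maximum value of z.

At the optimal vertex, 3x_1 + 8x_2 = 29 and x_1 = 0.
Solving simultaneously gives x_1 = 0, x_2 = 29/8.

x_1 = 0, x_2 = 29/8, maximum z = 261/8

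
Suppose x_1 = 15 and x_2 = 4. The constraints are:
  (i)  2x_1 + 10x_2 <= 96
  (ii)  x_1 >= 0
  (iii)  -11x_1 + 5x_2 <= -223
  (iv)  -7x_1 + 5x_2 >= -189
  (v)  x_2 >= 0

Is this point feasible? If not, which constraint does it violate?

not feasible — violates (iii)

Constraint (iii): -11x_1 + 5x_2 = -145, which is not ≤ -223. All other constraints are satisfied.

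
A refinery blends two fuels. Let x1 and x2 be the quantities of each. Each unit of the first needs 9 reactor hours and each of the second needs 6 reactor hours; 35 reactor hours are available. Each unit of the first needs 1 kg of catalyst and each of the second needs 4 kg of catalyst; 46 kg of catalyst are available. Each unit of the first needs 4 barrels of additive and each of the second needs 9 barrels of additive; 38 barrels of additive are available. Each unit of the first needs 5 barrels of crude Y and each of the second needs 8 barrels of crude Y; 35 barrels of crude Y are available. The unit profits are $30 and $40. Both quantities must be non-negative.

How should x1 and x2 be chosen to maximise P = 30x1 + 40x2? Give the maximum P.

Feasible corners and P = 30x1 + 40x2:
  (0, 0) → P = 0
  (0, 38/9) → P = 1520/9
  (35/9, 0) → P = 350/3
  (5/3, 10/3) → P = 550/3
  (11/13, 50/13) → P = 2330/13

x1 = 5/3, x2 = 10/3, maximum P = 550/3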